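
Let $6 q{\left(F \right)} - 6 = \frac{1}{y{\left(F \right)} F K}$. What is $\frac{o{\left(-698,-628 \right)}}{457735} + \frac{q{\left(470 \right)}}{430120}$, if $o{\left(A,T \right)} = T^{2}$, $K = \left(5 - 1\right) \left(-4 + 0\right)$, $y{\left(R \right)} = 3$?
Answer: $\frac{4592301971988133}{5329961841830400} \approx 0.8616$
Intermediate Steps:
$K = -16$ ($K = 4 \left(-4\right) = -16$)
$q{\left(F \right)} = 1 - \frac{1}{288 F}$ ($q{\left(F \right)} = 1 + \frac{1}{6 \cdot 3 F \left(-16\right)} = 1 + \frac{1}{6 \left(- 48 F\right)} = 1 + \frac{\left(- \frac{1}{48}\right) \frac{1}{F}}{6} = 1 - \frac{1}{288 F}$)
$\frac{o{\left(-698,-628 \right)}}{457735} + \frac{q{\left(470 \right)}}{430120} = \frac{\left(-628\right)^{2}}{457735} + \frac{\frac{1}{470} \left(- \frac{1}{288} + 470\right)}{430120} = 394384 \cdot \frac{1}{457735} + \frac{1}{470} \cdot \frac{135359}{288} \cdot \frac{1}{430120} = \frac{394384}{457735} + \frac{135359}{135360} \cdot \frac{1}{430120} = \frac{394384}{457735} + \frac{135359}{58221043200} = \frac{4592301971988133}{5329961841830400}$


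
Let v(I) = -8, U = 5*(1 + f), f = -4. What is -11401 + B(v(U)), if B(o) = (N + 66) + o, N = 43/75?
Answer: -850682/75 ≈ -11342.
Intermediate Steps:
N = 43/75 (N = 43*(1/75) = 43/75 ≈ 0.57333)
U = -15 (U = 5*(1 - 4) = 5*(-3) = -15)
B(o) = 4993/75 + o (B(o) = (43/75 + 66) + o = 4993/75 + o)
-11401 + B(v(U)) = -11401 + (4993/75 - 8) = -11401 + 4393/75 = -850682/75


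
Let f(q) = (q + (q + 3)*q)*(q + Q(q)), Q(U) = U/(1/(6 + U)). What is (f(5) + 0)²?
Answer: 7290000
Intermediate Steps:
Q(U) = U*(6 + U)
f(q) = (q + q*(3 + q))*(q + q*(6 + q)) (f(q) = (q + (q + 3)*q)*(q + q*(6 + q)) = (q + (3 + q)*q)*(q + q*(6 + q)) = (q + q*(3 + q))*(q + q*(6 + q)))
(f(5) + 0)² = (5²*(28 + 5² + 11*5) + 0)² = (25*(28 + 25 + 55) + 0)² = (25*108 + 0)² = (2700 + 0)² = 2700² = 7290000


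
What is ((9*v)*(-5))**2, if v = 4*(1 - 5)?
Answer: 518400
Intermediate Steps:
v = -16 (v = 4*(-4) = -16)
((9*v)*(-5))**2 = ((9*(-16))*(-5))**2 = (-144*(-5))**2 = 720**2 = 518400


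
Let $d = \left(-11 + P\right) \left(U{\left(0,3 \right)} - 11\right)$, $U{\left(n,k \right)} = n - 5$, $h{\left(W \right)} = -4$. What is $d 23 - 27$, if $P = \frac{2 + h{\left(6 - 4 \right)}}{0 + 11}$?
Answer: $\frac{44967}{11} \approx 4087.9$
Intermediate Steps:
$U{\left(n,k \right)} = -5 + n$
$P = - \frac{2}{11}$ ($P = \frac{2 - 4}{0 + 11} = - \frac{2}{11} \approx -0.18182$)
$d = \frac{1968}{11}$ ($d = \left(-11 - \frac{2}{11}\right) \left(\left(-5 + 0\right) - 11\right) = - \frac{123 \left(-5 - 11\right)}{11} = \left(- \frac{123}{11}\right) \left(-16\right) = \frac{1968}{11} \approx 178.91$)
$d 23 - 27 = \frac{1968}{11} \cdot 23 - 27 = \frac{45264}{11} - 27 = \frac{44967}{11}$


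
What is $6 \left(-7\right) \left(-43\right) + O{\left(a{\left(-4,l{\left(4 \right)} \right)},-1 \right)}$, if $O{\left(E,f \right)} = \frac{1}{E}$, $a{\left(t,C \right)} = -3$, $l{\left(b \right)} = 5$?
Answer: $\frac{5417}{3} \approx 1805.7$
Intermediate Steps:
$6 \left(-7\right) \left(-43\right) + O{\left(a{\left(-4,l{\left(4 \right)} \right)},-1 \right)} = 6 \left(-7\right) \left(-43\right) + \frac{1}{-3} = \left(-42\right) \left(-43\right) - \frac{1}{3} = 1806 - \frac{1}{3} = \frac{5417}{3}$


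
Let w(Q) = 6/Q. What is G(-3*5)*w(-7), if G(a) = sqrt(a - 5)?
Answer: -12*I*sqrt(5)/7 ≈ -3.8333*I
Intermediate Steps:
G(a) = sqrt(-5 + a)
G(-3*5)*w(-7) = sqrt(-5 - 3*5)*(6/(-7)) = sqrt(-5 - 15)*(6*(-1/7)) = sqrt(-20)*(-6/7) = (2*I*sqrt(5))*(-6/7) = -12*I*sqrt(5)/7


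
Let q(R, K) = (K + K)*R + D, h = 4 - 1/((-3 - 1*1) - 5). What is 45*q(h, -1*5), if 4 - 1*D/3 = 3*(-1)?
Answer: -905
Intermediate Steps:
D = 21 (D = 12 - 9*(-1) = 12 - 3*(-3) = 12 + 9 = 21)
h = 37/9 (h = 4 - 1/((-3 - 1) - 5) = 4 - 1/(-4 - 5) = 4 - 1/(-9) = 4 - 1*(-⅑) = 4 + ⅑ = 37/9 ≈ 4.1111)
q(R, K) = 21 + 2*K*R (q(R, K) = (K + K)*R + 21 = (2*K)*R + 21 = 2*K*R + 21 = 21 + 2*K*R)
45*q(h, -1*5) = 45*(21 + 2*(-1*5)*(37/9)) = 45*(21 + 2*(-5)*(37/9)) = 45*(21 - 370/9) = 45*(-181/9) = -905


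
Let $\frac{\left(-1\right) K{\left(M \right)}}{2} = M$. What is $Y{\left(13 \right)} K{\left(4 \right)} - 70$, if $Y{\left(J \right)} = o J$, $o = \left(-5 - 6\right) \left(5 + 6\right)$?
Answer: $12514$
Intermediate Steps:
$K{\left(M \right)} = - 2 M$
$o = -121$ ($o = \left(-11\right) 11 = -121$)
$Y{\left(J \right)} = - 121 J$
$Y{\left(13 \right)} K{\left(4 \right)} - 70 = \left(-121\right) 13 \left(\left(-2\right) 4\right) - 70 = \left(-1573\right) \left(-8\right) - 70 = 12584 - 70 = 12514$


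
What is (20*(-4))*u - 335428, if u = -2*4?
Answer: -334788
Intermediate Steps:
u = -8
(20*(-4))*u - 335428 = (20*(-4))*(-8) - 335428 = -80*(-8) - 335428 = 640 - 335428 = -334788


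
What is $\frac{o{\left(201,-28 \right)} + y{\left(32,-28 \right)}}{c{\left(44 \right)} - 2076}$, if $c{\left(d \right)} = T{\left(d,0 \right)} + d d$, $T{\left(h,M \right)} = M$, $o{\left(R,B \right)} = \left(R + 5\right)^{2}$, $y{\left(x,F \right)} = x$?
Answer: $- \frac{10617}{35} \approx -303.34$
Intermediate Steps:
$o{\left(R,B \right)} = \left(5 + R\right)^{2}$
$c{\left(d \right)} = d^{2}$ ($c{\left(d \right)} = 0 + d d = 0 + d^{2} = d^{2}$)
$\frac{o{\left(201,-28 \right)} + y{\left(32,-28 \right)}}{c{\left(44 \right)} - 2076} = \frac{\left(5 + 201\right)^{2} + 32}{44^{2} - 2076} = \frac{206^{2} + 32}{1936 - 2076} = \frac{42436 + 32}{-140} = 42468 \left(- \frac{1}{140}\right) = - \frac{10617}{35}$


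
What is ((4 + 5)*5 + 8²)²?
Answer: 11881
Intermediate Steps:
((4 + 5)*5 + 8²)² = (9*5 + 64)² = (45 + 64)² = 109² = 11881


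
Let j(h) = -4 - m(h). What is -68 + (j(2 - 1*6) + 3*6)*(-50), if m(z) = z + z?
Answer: -1168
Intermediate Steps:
m(z) = 2*z
j(h) = -4 - 2*h
-68 + (j(2 - 1*6) + 3*6)*(-50) = -68 + ((-4 - 2*(2 - 1*6)) + 3*6)*(-50) = -68 + ((-4 - 2*(2 - 6)) + 18)*(-50) = -68 + ((-4 - 2*(-4)) + 18)*(-50) = -68 + ((-4 + 8) + 18)*(-50) = -68 + (4 + 18)*(-50) = -68 + 22*(-50) = -68 - 1100 = -1168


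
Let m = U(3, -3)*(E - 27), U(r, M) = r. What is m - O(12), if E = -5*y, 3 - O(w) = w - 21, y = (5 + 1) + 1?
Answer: -198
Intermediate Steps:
y = 7 (y = 6 + 1 = 7)
O(w) = 24 - w (O(w) = 3 - (w - 21) = 3 - (-21 + w) = 3 + (21 - w) = 24 - w)
E = -35 (E = -5*7 = -35)
m = -186 (m = 3*(-35 - 27) = 3*(-62) = -186)
m - O(12) = -186 - (24 - 1*12) = -186 - (24 - 12) = -186 - 1*12 = -186 - 12 = -198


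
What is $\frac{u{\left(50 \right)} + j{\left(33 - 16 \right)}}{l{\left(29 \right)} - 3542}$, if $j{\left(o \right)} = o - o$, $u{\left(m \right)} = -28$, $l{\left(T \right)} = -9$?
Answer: $\frac{28}{3551} \approx 0.0078851$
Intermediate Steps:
$j{\left(o \right)} = 0$
$\frac{u{\left(50 \right)} + j{\left(33 - 16 \right)}}{l{\left(29 \right)} - 3542} = \frac{-28 + 0}{-9 - 3542} = - \frac{28}{-3551} = \left(-28\right) \left(- \frac{1}{3551}\right) = \frac{28}{3551}$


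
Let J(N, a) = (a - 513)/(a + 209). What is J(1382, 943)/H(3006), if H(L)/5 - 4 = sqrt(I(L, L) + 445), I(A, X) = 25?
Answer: -43/65376 + 43*sqrt(470)/261504 ≈ 0.0029071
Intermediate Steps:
H(L) = 20 + 5*sqrt(470) (H(L) = 20 + 5*sqrt(25 + 445) = 20 + 5*sqrt(470))
J(N, a) = (-513 + a)/(209 + a)
J(1382, 943)/H(3006) = ((-513 + 943)/(209 + 943))/(20 + 5*sqrt(470)) = (430/1152)/(20 + 5*sqrt(470)) = ((1/1152)*430)/(20 + 5*sqrt(470)) = 215/(576*(20 + 5*sqrt(470)))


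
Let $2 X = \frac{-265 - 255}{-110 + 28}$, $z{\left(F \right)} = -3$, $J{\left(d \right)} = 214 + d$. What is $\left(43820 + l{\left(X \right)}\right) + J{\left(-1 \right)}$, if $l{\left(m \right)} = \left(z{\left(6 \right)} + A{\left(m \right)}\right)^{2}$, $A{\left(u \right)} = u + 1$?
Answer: $\frac{74021777}{1681} \approx 44034.0$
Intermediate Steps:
$A{\left(u \right)} = 1 + u$
$X = \frac{130}{41}$ ($X = \frac{\left(-265 - 255\right) \frac{1}{-110 + 28}}{2} = \frac{\left(-520\right) \frac{1}{-82}}{2} = \frac{\left(-520\right) \left(- \frac{1}{82}\right)}{2} = \frac{1}{2} \cdot \frac{260}{41} = \frac{130}{41} \approx 3.1707$)
$l{\left(m \right)} = \left(-2 + m\right)^{2}$ ($l{\left(m \right)} = \left(-3 + \left(1 + m\right)\right)^{2} = \left(-2 + m\right)^{2}$)
$\left(43820 + l{\left(X \right)}\right) + J{\left(-1 \right)} = \left(43820 + \left(-2 + \frac{130}{41}\right)^{2}\right) + \left(214 - 1\right) = \left(43820 + \left(\frac{48}{41}\right)^{2}\right) + 213 = \left(43820 + \frac{2304}{1681}\right) + 213 = \frac{73663724}{1681} + 213 = \frac{74021777}{1681}$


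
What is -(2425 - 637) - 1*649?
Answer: -2437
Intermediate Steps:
-(2425 - 637) - 1*649 = -1*1788 - 649 = -1788 - 649 = -2437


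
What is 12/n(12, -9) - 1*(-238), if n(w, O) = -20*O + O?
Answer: 13570/57 ≈ 238.07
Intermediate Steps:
n(w, O) = -19*O
12/n(12, -9) - 1*(-238) = 12/((-19*(-9))) - 1*(-238) = 12/171 + 238 = 12*(1/171) + 238 = 4/57 + 238 = 13570/57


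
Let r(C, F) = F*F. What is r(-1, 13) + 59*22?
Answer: 1467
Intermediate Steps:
r(C, F) = F²
r(-1, 13) + 59*22 = 13² + 59*22 = 169 + 1298 = 1467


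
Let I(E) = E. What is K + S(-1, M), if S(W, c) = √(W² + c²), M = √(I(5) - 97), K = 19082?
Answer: 19082 + I*√91 ≈ 19082.0 + 9.5394*I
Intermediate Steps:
M = 2*I*√23 (M = √(5 - 97) = √(-92) = 2*I*√23 ≈ 9.5917*I)
K + S(-1, M) = 19082 + √((-1)² + (2*I*√23)²) = 19082 + √(1 - 92) = 19082 + √(-91) = 19082 + I*√91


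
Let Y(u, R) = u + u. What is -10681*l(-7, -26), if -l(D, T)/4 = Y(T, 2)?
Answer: -2221648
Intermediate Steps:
Y(u, R) = 2*u
l(D, T) = -8*T
-10681*l(-7, -26) = -(-85448)*(-26) = -10681*208 = -2221648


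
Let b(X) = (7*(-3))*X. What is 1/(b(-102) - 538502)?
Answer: -1/536360 ≈ -1.8644e-6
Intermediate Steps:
b(X) = -21*X
1/(b(-102) - 538502) = 1/(-21*(-102) - 538502) = 1/(2142 - 538502) = 1/(-536360) = -1/536360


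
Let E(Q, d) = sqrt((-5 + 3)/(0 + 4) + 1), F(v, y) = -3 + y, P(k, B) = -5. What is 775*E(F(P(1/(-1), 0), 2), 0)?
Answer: 775*sqrt(2)/2 ≈ 548.01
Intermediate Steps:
E(Q, d) = sqrt(2)/2 (E(Q, d) = sqrt(-2/4 + 1) = sqrt(-2*1/4 + 1) = sqrt(-1/2 + 1) = sqrt(1/2) = sqrt(2)/2)
775*E(F(P(1/(-1), 0), 2), 0) = 775*(sqrt(2)/2) = 775*sqrt(2)/2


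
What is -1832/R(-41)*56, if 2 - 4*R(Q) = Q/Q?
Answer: -410368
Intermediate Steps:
R(Q) = 1/4 (R(Q) = 1/2 - Q/(4*Q) = 1/2 - 1/4*1 = 1/2 - 1/4 = 1/4)
-1832/R(-41)*56 = -1832/1/4*56 = -1832*4*56 = -7328*56 = -410368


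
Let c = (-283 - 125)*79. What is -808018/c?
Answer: 404009/16116 ≈ 25.069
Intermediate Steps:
c = -32232 (c = -408*79 = -32232)
-808018/c = -808018/(-32232) = -808018*(-1/32232) = 404009/16116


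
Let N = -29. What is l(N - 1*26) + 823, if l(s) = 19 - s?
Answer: 897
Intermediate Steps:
l(N - 1*26) + 823 = (19 - (-29 - 1*26)) + 823 = (19 - (-29 - 26)) + 823 = (19 - 1*(-55)) + 823 = (19 + 55) + 823 = 74 + 823 = 897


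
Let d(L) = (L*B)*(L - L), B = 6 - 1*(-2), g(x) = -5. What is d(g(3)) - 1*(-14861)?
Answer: 14861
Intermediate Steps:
B = 8 (B = 6 + 2 = 8)
d(L) = 0 (d(L) = (L*8)*(L - L) = (8*L)*0 = 0)
d(g(3)) - 1*(-14861) = 0 - 1*(-14861) = 0 + 14861 = 14861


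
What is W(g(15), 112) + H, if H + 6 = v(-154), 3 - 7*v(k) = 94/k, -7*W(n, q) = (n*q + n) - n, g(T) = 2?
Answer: -20204/539 ≈ -37.484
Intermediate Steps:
W(n, q) = -n*q/7 (W(n, q) = -((n*q + n) - n)/7 = -((n + n*q) - n)/7 = -n*q/7)
v(k) = 3/7 - 94/(7*k)
H = -2956/539 (H = -6 + (1/7)*(-94 + 3*(-154))/(-154) = -6 + (1/7)*(-1/154)*(-94 - 462) = -6 + (1/7)*(-1/154)*(-556) = -6 + 278/539 = -2956/539 ≈ -5.4842)
W(g(15), 112) + H = -1/7*2*112 - 2956/539 = -32 - 2956/539 = -20204/539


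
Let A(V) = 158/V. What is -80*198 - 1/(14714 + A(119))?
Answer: -27737804279/1751124 ≈ -15840.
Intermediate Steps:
-80*198 - 1/(14714 + A(119)) = -80*198 - 1/(14714 + 158/119) = -15840 - 1/(14714 + 158*(1/119)) = -15840 - 1/(14714 + 158/119) = -15840 - 1/1751124/119 = -15840 - 1*119/1751124 = -15840 - 119/1751124 = -27737804279/1751124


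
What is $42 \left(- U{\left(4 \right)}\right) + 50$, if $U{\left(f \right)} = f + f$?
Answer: $-286$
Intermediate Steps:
$U{\left(f \right)} = 2 f$
$42 \left(- U{\left(4 \right)}\right) + 50 = 42 \left(- 2 \cdot 4\right) + 50 = 42 \left(\left(-1\right) 8\right) + 50 = 42 \left(-8\right) + 50 = -336 + 50 = -286$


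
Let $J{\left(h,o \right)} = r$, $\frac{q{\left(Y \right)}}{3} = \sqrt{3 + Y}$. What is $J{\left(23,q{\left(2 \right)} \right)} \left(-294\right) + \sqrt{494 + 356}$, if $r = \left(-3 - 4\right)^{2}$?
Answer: $-14406 + 5 \sqrt{34} \approx -14377.0$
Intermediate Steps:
$q{\left(Y \right)} = 3 \sqrt{3 + Y}$
$r = 49$ ($r = \left(-7\right)^{2} = 49$)
$J{\left(h,o \right)} = 49$
$J{\left(23,q{\left(2 \right)} \right)} \left(-294\right) + \sqrt{494 + 356} = 49 \left(-294\right) + \sqrt{494 + 356} = -14406 + \sqrt{850} = -14406 + 5 \sqrt{34}$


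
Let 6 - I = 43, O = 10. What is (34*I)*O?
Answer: -12580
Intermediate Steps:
I = -37 (I = 6 - 1*43 = 6 - 43 = -37)
(34*I)*O = (34*(-37))*10 = -1258*10 = -12580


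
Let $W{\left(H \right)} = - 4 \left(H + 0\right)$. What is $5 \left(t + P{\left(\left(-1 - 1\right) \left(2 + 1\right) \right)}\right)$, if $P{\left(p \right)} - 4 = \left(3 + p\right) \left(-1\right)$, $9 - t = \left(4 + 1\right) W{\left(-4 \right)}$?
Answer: $-320$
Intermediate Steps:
$W{\left(H \right)} = - 4 H$
$t = -71$ ($t = 9 - \left(4 + 1\right) \left(\left(-4\right) \left(-4\right)\right) = 9 - 5 \cdot 16 = 9 - 80 = -71$)
$P{\left(p \right)} = 1 - p$ ($P{\left(p \right)} = 4 + \left(3 + p\right) \left(-1\right) = 4 - \left(3 + p\right) = 1 - p$)
$5 \left(t + P{\left(\left(-1 - 1\right) \left(2 + 1\right) \right)}\right) = 5 \left(-71 - \left(-1 + \left(-1 - 1\right) \left(2 + 1\right)\right)\right) = 5 \left(-71 - \left(-1 - 6\right)\right) = 5 \left(-71 + \left(1 - -6\right)\right) = 5 \left(-71 + \left(1 + 6\right)\right) = 5 \left(-71 + 7\right) = 5 \left(-64\right) = -320$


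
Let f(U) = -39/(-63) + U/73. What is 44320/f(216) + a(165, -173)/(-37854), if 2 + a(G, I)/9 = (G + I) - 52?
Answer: 28576674743/2306991 ≈ 12387.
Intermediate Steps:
f(U) = 13/21 + U/73 (f(U) = -39*(-1/63) + U*(1/73) = 13/21 + U/73)
a(G, I) = -486 + 9*G + 9*I (a(G, I) = -18 + 9*((G + I) - 52) = -18 + 9*(-52 + G + I) = -18 + (-468 + 9*G + 9*I) = -486 + 9*G + 9*I)
44320/f(216) + a(165, -173)/(-37854) = 44320/(13/21 + (1/73)*216) + (-486 + 9*165 + 9*(-173))/(-37854) = 44320/(13/21 + 216/73) + (-486 + 1485 - 1557)*(-1/37854) = 44320/(5485/1533) - 558*(-1/37854) = 44320*(1533/5485) + 31/2103 = 13588512/1097 + 31/2103 = 28576674743/2306991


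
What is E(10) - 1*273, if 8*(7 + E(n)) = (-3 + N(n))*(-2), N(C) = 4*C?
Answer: -1157/4 ≈ -289.25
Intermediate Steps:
E(n) = -25/4 - n (E(n) = -7 + ((-3 + 4*n)*(-2))/8 = -7 + (6 - 8*n)/8 = -7 + (¾ - n) = -25/4 - n)
E(10) - 1*273 = (-25/4 - 1*10) - 1*273 = (-25/4 - 10) - 273 = -65/4 - 273 = -1157/4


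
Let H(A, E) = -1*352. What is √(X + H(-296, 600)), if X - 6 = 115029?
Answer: √114683 ≈ 338.65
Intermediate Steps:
X = 115035 (X = 6 + 115029 = 115035)
H(A, E) = -352
√(X + H(-296, 600)) = √(115035 - 352) = √114683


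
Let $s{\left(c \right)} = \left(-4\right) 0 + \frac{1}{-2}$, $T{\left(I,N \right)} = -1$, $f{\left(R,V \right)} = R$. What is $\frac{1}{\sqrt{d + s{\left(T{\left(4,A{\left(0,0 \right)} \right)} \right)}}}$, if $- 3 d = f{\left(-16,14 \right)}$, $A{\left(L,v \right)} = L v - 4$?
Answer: $\frac{\sqrt{174}}{29} \approx 0.45486$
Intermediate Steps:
$A{\left(L,v \right)} = -4 + L v$
$s{\left(c \right)} = - \frac{1}{2}$ ($s{\left(c \right)} = 0 - \frac{1}{2} = - \frac{1}{2}$)
$d = \frac{16}{3}$ ($d = \left(- \frac{1}{3}\right) \left(-16\right) = \frac{16}{3} \approx 5.3333$)
$\frac{1}{\sqrt{d + s{\left(T{\left(4,A{\left(0,0 \right)} \right)} \right)}}} = \frac{1}{\sqrt{\frac{16}{3} - \frac{1}{2}}} = \frac{1}{\sqrt{\frac{29}{6}}} = \frac{1}{\frac{1}{6} \sqrt{174}} = \frac{\sqrt{174}}{29}$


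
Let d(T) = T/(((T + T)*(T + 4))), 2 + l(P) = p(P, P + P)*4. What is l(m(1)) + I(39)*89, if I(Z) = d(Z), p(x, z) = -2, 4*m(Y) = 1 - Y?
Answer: -771/86 ≈ -8.9651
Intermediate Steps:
m(Y) = ¼ - Y/4 (m(Y) = (1 - Y)/4 = ¼ - Y/4)
l(P) = -10 (l(P) = -2 - 2*4 = -2 - 8 = -10)
d(T) = 1/(2*(4 + T)) (d(T) = T/(((2*T)*(4 + T))) = T/((2*T*(4 + T))) = T*(1/(2*T*(4 + T))) = 1/(2*(4 + T)))
I(Z) = 1/(2*(4 + Z))
l(m(1)) + I(39)*89 = -10 + (1/(2*(4 + 39)))*89 = -10 + ((½)/43)*89 = -10 + ((½)*(1/43))*89 = -10 + (1/86)*89 = -10 + 89/86 = -771/86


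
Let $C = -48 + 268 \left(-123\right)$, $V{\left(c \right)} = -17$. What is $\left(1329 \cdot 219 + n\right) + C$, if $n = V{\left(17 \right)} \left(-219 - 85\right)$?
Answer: $263207$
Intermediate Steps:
$n = 5168$ ($n = - 17 \left(-219 - 85\right) = \left(-17\right) \left(-304\right) = 5168$)
$C = -33012$ ($C = -48 - 32964 = -33012$)
$\left(1329 \cdot 219 + n\right) + C = \left(1329 \cdot 219 + 5168\right) - 33012 = \left(291051 + 5168\right) - 33012 = 296219 - 33012 = 263207$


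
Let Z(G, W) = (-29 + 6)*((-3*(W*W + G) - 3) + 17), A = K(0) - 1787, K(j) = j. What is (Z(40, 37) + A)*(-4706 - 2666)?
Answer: -701165664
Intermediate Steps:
A = -1787 (A = 0 - 1787 = -1787)
Z(G, W) = -322 + 69*G + 69*W**2 (Z(G, W) = -23*((-3*(W**2 + G) - 3) + 17) = -23*((-3*(G + W**2) - 3) + 17) = -23*(((-3*G - 3*W**2) - 3) + 17) = -23*((-3 - 3*G - 3*W**2) + 17) = -23*(14 - 3*G - 3*W**2) = -322 + 69*G + 69*W**2)
(Z(40, 37) + A)*(-4706 - 2666) = ((-322 + 69*40 + 69*37**2) - 1787)*(-4706 - 2666) = ((-322 + 2760 + 69*1369) - 1787)*(-7372) = ((-322 + 2760 + 94461) - 1787)*(-7372) = (96899 - 1787)*(-7372) = 95112*(-7372) = -701165664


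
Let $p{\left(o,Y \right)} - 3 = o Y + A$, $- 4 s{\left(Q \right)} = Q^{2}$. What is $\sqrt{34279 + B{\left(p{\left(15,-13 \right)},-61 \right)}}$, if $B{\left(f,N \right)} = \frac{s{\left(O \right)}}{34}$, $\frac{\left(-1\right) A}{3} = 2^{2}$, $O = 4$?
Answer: $\frac{3 \sqrt{1100733}}{17} \approx 185.15$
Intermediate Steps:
$A = -12$ ($A = - 3 \cdot 2^{2} = \left(-3\right) 4 = -12$)
$s{\left(Q \right)} = - \frac{Q^{2}}{4}$
$p{\left(o,Y \right)} = -9 + Y o$ ($p{\left(o,Y \right)} = 3 + \left(o Y - 12\right) = 3 + \left(Y o - 12\right) = 3 + \left(-12 + Y o\right) = -9 + Y o$)
$B{\left(f,N \right)} = - \frac{2}{17}$ ($B{\left(f,N \right)} = \frac{\left(- \frac{1}{4}\right) 4^{2}}{34} = \left(- \frac{1}{4}\right) 16 \cdot \frac{1}{34} = \left(-4\right) \frac{1}{34} = - \frac{2}{17}$)
$\sqrt{34279 + B{\left(p{\left(15,-13 \right)},-61 \right)}} = \sqrt{34279 - \frac{2}{17}} = \sqrt{\frac{582741}{17}} = \frac{3 \sqrt{1100733}}{17}$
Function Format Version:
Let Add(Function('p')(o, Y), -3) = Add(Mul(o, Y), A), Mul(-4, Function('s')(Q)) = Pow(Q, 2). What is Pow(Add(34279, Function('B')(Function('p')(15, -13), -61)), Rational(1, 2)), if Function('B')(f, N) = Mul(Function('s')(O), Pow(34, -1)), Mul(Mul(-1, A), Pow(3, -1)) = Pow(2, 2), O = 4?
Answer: Mul(Rational(3, 17), Pow(1100733, Rational(1, 2))) ≈ 185.15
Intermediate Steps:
A = -12 (A = Mul(-3, Pow(2, 2)) = Mul(-3, 4) = -12)
Function('s')(Q) = Mul(Rational(-1, 4), Pow(Q, 2))
Function('p')(o, Y) = Add(-9, Mul(Y, o)) (Function('p')(o, Y) = Add(3, Add(Mul(o, Y), -12)) = Add(3, Add(Mul(Y, o), -12)) = Add(3, Add(-12, Mul(Y, o))) = Add(-9, Mul(Y, o)))
Function('B')(f, N) = Rational(-2, 17) (Function('B')(f, N) = Mul(Mul(Rational(-1, 4), Pow(4, 2)), Pow(34, -1)) = Mul(Mul(Rational(-1, 4), 16), Rational(1, 34)) = Mul(-4, Rational(1, 34)) = Rational(-2, 17))
Pow(Add(34279, Function('B')(Function('p')(15, -13), -61)), Rational(1, 2)) = Pow(Add(34279, Rational(-2, 17)), Rational(1, 2)) = Pow(Rational(582741, 17), Rational(1, 2)) = Mul(Rational(3, 17), Pow(1100733, Rational(1, 2)))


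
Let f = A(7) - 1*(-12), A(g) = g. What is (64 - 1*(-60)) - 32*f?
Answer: -484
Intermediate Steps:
f = 19 (f = 7 - 1*(-12) = 7 + 12 = 19)
(64 - 1*(-60)) - 32*f = (64 - 1*(-60)) - 32*19 = (64 + 60) - 608 = 124 - 608 = -484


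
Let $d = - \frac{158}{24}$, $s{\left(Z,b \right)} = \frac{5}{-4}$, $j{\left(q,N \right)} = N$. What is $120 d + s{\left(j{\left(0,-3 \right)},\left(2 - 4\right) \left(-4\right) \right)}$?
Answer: $- \frac{3165}{4} \approx -791.25$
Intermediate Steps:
$s{\left(Z,b \right)} = - \frac{5}{4}$ ($s{\left(Z,b \right)} = 5 \left(- \frac{1}{4}\right) = - \frac{5}{4}$)
$d = - \frac{79}{12}$ ($d = \left(-158\right) \frac{1}{24} = - \frac{79}{12} \approx -6.5833$)
$120 d + s{\left(j{\left(0,-3 \right)},\left(2 - 4\right) \left(-4\right) \right)} = 120 \left(- \frac{79}{12}\right) - \frac{5}{4} = -790 - \frac{5}{4} = - \frac{3165}{4}$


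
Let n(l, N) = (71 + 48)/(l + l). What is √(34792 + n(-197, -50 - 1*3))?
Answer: √5400924026/394 ≈ 186.53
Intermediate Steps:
n(l, N) = 119/(2*l) (n(l, N) = 119/((2*l)) = 119*(1/(2*l)) = 119/(2*l))
√(34792 + n(-197, -50 - 1*3)) = √(34792 + (119/2)/(-197)) = √(34792 + (119/2)*(-1/197)) = √(34792 - 119/394) = √(13707929/394) = √5400924026/394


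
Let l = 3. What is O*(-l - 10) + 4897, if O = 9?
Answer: 4780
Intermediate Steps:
O*(-l - 10) + 4897 = 9*(-1*3 - 10) + 4897 = 9*(-3 - 10) + 4897 = 9*(-13) + 4897 = -117 + 4897 = 4780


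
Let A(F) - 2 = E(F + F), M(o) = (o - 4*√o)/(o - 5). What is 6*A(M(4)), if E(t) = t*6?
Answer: 300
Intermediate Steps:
E(t) = 6*t
M(o) = (o - 4*√o)/(-5 + o)
A(F) = 2 + 12*F (A(F) = 2 + 6*(F + F) = 2 + 6*(2*F) = 2 + 12*F)
6*A(M(4)) = 6*(2 + 12*((4 - 4*√4)/(-5 + 4))) = 6*(2 + 12*((4 - 4*2)/(-1))) = 6*(2 + 12*(-(4 - 8))) = 6*(2 + 12*(-1*(-4))) = 6*(2 + 12*4) = 6*(2 + 48) = 6*50 = 300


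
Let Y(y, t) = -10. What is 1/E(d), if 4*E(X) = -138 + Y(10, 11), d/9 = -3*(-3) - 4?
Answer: -1/37 ≈ -0.027027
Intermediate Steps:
d = 45 (d = 9*(-3*(-3) - 4) = 9*(9 - 4) = 9*5 = 45)
E(X) = -37 (E(X) = (-138 - 10)/4 = (¼)*(-148) = -37)
1/E(d) = 1/(-37) = -1/37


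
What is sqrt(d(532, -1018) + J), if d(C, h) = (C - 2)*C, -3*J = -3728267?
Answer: sqrt(13722441)/3 ≈ 1234.8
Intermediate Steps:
J = 3728267/3 (J = -1/3*(-3728267) = 3728267/3 ≈ 1.2428e+6)
d(C, h) = C*(-2 + C) (d(C, h) = (-2 + C)*C = C*(-2 + C))
sqrt(d(532, -1018) + J) = sqrt(532*(-2 + 532) + 3728267/3) = sqrt(532*530 + 3728267/3) = sqrt(281960 + 3728267/3) = sqrt(4574147/3) = sqrt(13722441)/3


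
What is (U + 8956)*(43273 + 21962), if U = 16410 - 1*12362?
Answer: 848315940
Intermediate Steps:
U = 4048 (U = 16410 - 12362 = 4048)
(U + 8956)*(43273 + 21962) = (4048 + 8956)*(43273 + 21962) = 13004*65235 = 848315940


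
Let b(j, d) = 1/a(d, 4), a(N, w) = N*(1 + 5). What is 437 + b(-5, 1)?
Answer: 2623/6 ≈ 437.17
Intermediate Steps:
a(N, w) = 6*N (a(N, w) = N*6 = 6*N)
b(j, d) = 1/(6*d)
437 + b(-5, 1) = 437 + (⅙)/1 = 437 + (⅙)*1 = 437 + ⅙ = 2623/6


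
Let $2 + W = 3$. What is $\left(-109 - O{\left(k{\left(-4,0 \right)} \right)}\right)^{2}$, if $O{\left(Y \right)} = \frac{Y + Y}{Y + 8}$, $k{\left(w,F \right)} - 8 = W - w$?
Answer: $\frac{5359225}{441} \approx 12152.0$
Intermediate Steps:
$W = 1$ ($W = -2 + 3 = 1$)
$k{\left(w,F \right)} = 9 - w$ ($k{\left(w,F \right)} = 8 - \left(-1 + w\right) = 9 - w$)
$O{\left(Y \right)} = \frac{2 Y}{8 + Y}$
$\left(-109 - O{\left(k{\left(-4,0 \right)} \right)}\right)^{2} = \left(-109 - \frac{2 \left(9 - -4\right)}{8 + \left(9 - -4\right)}\right)^{2} = \left(-109 - \frac{2 \left(9 + 4\right)}{8 + \left(9 + 4\right)}\right)^{2} = \left(-109 - 2 \cdot 13 \frac{1}{8 + 13}\right)^{2} = \left(-109 - 2 \cdot 13 \cdot \frac{1}{21}\right)^{2} = \left(-109 - \frac{26}{21}\right)^{2} = \left(- \frac{2315}{21}\right)^{2} = \frac{5359225}{441}$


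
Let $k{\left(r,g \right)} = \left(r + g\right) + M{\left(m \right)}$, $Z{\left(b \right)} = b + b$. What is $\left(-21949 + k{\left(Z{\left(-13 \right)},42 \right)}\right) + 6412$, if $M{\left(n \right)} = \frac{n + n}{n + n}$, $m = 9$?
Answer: $-15520$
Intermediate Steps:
$Z{\left(b \right)} = 2 b$
$M{\left(n \right)} = 1$ ($M{\left(n \right)} = \frac{2 n}{2 n} = 2 n \frac{1}{2 n} = 1$)
$k{\left(r,g \right)} = 1 + g + r$ ($k{\left(r,g \right)} = \left(r + g\right) + 1 = \left(g + r\right) + 1 = 1 + g + r$)
$\left(-21949 + k{\left(Z{\left(-13 \right)},42 \right)}\right) + 6412 = \left(-21949 + \left(1 + 42 + 2 \left(-13\right)\right)\right) + 6412 = \left(-21949 + \left(1 + 42 - 26\right)\right) + 6412 = \left(-21949 + 17\right) + 6412 = -21932 + 6412 = -15520$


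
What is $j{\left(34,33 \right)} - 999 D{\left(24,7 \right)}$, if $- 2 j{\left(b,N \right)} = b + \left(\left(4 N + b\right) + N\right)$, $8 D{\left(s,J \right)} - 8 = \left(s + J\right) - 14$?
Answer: $- \frac{25907}{8} \approx -3238.4$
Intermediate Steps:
$D{\left(s,J \right)} = - \frac{3}{4} + \frac{J}{8} + \frac{s}{8}$ ($D{\left(s,J \right)} = 1 + \frac{\left(s + J\right) - 14}{8} = 1 + \frac{\left(J + s\right) - 14}{8} = 1 + \frac{-14 + J + s}{8} = 1 + \left(- \frac{7}{4} + \frac{J}{8} + \frac{s}{8}\right) = - \frac{3}{4} + \frac{J}{8} + \frac{s}{8}$)
$j{\left(b,N \right)} = - b - \frac{5 N}{2}$ ($j{\left(b,N \right)} = - \frac{b + \left(\left(4 N + b\right) + N\right)}{2} = - \frac{b + \left(\left(b + 4 N\right) + N\right)}{2} = - \frac{b + \left(b + 5 N\right)}{2} = - \frac{2 b + 5 N}{2} = - b - \frac{5 N}{2}$)
$j{\left(34,33 \right)} - 999 D{\left(24,7 \right)} = \left(\left(-1\right) 34 - \frac{165}{2}\right) - 999 \left(- \frac{3}{4} + \frac{1}{8} \cdot 7 + \frac{1}{8} \cdot 24\right) = \left(-34 - \frac{165}{2}\right) - 999 \left(- \frac{3}{4} + \frac{7}{8} + 3\right) = - \frac{233}{2} - \frac{24975}{8} = - \frac{25907}{8}$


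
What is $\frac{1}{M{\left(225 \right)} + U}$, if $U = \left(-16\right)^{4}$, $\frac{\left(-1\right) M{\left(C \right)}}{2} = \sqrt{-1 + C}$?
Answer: $\frac{512}{33554425} + \frac{\sqrt{14}}{536870800} \approx 1.5266 \cdot 10^{-5}$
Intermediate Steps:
$M{\left(C \right)} = - 2 \sqrt{-1 + C}$
$U = 65536$
$\frac{1}{M{\left(225 \right)} + U} = \frac{1}{- 2 \sqrt{-1 + 225} + 65536} = \frac{1}{- 2 \sqrt{224} + 65536} = \frac{1}{- 2 \cdot 4 \sqrt{14} + 65536} = \frac{1}{- 8 \sqrt{14} + 65536} = \frac{1}{65536 - 8 \sqrt{14}}$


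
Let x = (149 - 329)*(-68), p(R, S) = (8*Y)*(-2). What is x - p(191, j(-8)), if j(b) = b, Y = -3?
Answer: 12192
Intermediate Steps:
p(R, S) = 48 (p(R, S) = (8*(-3))*(-2) = -24*(-2) = 48)
x = 12240 (x = -180*(-68) = 12240)
x - p(191, j(-8)) = 12240 - 1*48 = 12240 - 48 = 12192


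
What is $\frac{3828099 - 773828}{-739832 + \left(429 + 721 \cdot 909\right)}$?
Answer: $- \frac{179663}{4942} \approx -36.354$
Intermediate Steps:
$\frac{3828099 - 773828}{-739832 + \left(429 + 721 \cdot 909\right)} = \frac{3054271}{-739832 + \left(429 + 655389\right)} = \frac{3054271}{-739832 + 655818} = \frac{3054271}{-84014} = 3054271 \left(- \frac{1}{84014}\right) = - \frac{179663}{4942}$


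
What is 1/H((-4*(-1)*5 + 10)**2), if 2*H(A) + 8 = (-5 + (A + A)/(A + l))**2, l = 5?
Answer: 65522/34937 ≈ 1.8754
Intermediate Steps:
H(A) = -4 + (-5 + 2*A/(5 + A))**2/2 (H(A) = -4 + (-5 + (A + A)/(A + 5))**2/2 = -4 + (-5 + (2*A)/(5 + A))**2/2 = -4 + (-5 + 2*A/(5 + A))**2/2)
1/H((-4*(-1)*5 + 10)**2) = 1/((425 + ((-4*(-1)*5 + 10)**2)**2 + 70*(-4*(-1)*5 + 10)**2)/(2*(25 + ((-4*(-1)*5 + 10)**2)**2 + 10*(-4*(-1)*5 + 10)**2))) = 1/((425 + ((4*5 + 10)**2)**2 + 70*(4*5 + 10)**2)/(2*(25 + ((4*5 + 10)**2)**2 + 10*(4*5 + 10)**2))) = 1/((425 + ((20 + 10)**2)**2 + 70*(20 + 10)**2)/(2*(25 + ((20 + 10)**2)**2 + 10*(20 + 10)**2))) = 1/((425 + (30**2)**2 + 70*30**2)/(2*(25 + (30**2)**2 + 10*30**2))) = 1/((425 + 900**2 + 70*900)/(2*(25 + 900**2 + 10*900))) = 1/((425 + 810000 + 63000)/(2*(25 + 810000 + 9000))) = 1/((1/2)*873425/819025) = 1/((1/2)*(1/819025)*873425) = 1/(34937/65522) = 65522/34937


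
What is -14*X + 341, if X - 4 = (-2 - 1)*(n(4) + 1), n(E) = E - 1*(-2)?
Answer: 579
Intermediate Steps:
n(E) = 2 + E (n(E) = E + 2 = 2 + E)
X = -17 (X = 4 + (-2 - 1)*((2 + 4) + 1) = 4 - 3*(6 + 1) = 4 - 3*7 = 4 - 21 = -17)
-14*X + 341 = -14*(-17) + 341 = 238 + 341 = 579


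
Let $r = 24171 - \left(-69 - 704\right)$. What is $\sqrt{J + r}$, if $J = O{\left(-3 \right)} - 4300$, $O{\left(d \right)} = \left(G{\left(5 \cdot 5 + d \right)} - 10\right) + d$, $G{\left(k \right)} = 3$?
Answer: $\sqrt{20634} \approx 143.65$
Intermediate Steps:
$r = 24944$ ($r = 24171 - \left(-69 - 704\right) = 24171 - -773 = 24171 + 773 = 24944$)
$O{\left(d \right)} = -7 + d$ ($O{\left(d \right)} = \left(3 - 10\right) + d = -7 + d$)
$J = -4310$ ($J = \left(-7 - 3\right) - 4300 = -10 - 4300 = -4310$)
$\sqrt{J + r} = \sqrt{-4310 + 24944} = \sqrt{20634}$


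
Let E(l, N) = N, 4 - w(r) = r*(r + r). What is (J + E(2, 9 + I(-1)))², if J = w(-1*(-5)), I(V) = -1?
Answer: 1444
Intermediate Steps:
w(r) = 4 - 2*r² (w(r) = 4 - r*(r + r) = 4 - r*2*r = 4 - 2*r²)
J = -46 (J = 4 - 2*(-1*(-5))² = 4 - 2*5² = 4 - 2*25 = 4 - 50 = -46)
(J + E(2, 9 + I(-1)))² = (-46 + (9 - 1))² = (-46 + 8)² = (-38)² = 1444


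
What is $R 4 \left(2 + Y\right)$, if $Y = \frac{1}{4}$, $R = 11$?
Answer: $99$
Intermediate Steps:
$Y = \frac{1}{4} \approx 0.25$
$R 4 \left(2 + Y\right) = 11 \cdot 4 \left(2 + \frac{1}{4}\right) = 11 \cdot 4 \cdot \frac{9}{4} = 11 \cdot 9 = 99$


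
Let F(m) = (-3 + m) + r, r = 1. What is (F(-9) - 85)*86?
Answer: -8256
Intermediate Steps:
F(m) = -2 + m (F(m) = (-3 + m) + 1 = -2 + m)
(F(-9) - 85)*86 = ((-2 - 9) - 85)*86 = (-11 - 85)*86 = -96*86 = -8256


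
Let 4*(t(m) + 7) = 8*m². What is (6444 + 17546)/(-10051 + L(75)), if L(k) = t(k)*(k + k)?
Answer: 23990/1676399 ≈ 0.014310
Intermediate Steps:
t(m) = -7 + 2*m² (t(m) = -7 + (8*m²)/4 = -7 + 2*m²)
L(k) = 2*k*(-7 + 2*k²) (L(k) = (-7 + 2*k²)*(k + k) = (-7 + 2*k²)*(2*k) = 2*k*(-7 + 2*k²))
(6444 + 17546)/(-10051 + L(75)) = (6444 + 17546)/(-10051 + (-14*75 + 4*75³)) = 23990/(-10051 + (-1050 + 4*421875)) = 23990/(-10051 + (-1050 + 1687500)) = 23990/(-10051 + 1686450) = 23990/1676399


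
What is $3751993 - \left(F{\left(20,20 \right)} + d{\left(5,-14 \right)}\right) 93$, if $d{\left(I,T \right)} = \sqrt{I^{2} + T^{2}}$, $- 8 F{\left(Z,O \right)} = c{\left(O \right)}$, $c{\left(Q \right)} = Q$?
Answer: $\frac{7504451}{2} - 93 \sqrt{221} \approx 3.7508 \cdot 10^{6}$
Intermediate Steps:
$F{\left(Z,O \right)} = - \frac{O}{8}$
$3751993 - \left(F{\left(20,20 \right)} + d{\left(5,-14 \right)}\right) 93 = 3751993 - \left(\left(- \frac{1}{8}\right) 20 + \sqrt{5^{2} + \left(-14\right)^{2}}\right) 93 = 3751993 - \left(- \frac{5}{2} + \sqrt{25 + 196}\right) 93 = 3751993 - \left(- \frac{5}{2} + \sqrt{221}\right) 93 = 3751993 - \left(- \frac{465}{2} + 93 \sqrt{221}\right) = 3751993 + \left(\frac{465}{2} - 93 \sqrt{221}\right) = \frac{7504451}{2} - 93 \sqrt{221}$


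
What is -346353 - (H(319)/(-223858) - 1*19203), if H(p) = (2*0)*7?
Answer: -327150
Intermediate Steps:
H(p) = 0 (H(p) = 0*7 = 0)
-346353 - (H(319)/(-223858) - 1*19203) = -346353 - (0/(-223858) - 1*19203) = -346353 - (0*(-1/223858) - 19203) = -346353 - (0 - 19203) = -346353 - 1*(-19203) = -346353 + 19203 = -327150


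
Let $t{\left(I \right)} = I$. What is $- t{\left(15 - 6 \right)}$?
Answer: $-9$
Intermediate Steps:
$- t{\left(15 - 6 \right)} = - (15 - 6) = \left(-1\right) 9 = -9$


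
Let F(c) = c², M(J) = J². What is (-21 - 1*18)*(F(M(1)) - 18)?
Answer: 663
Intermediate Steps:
(-21 - 1*18)*(F(M(1)) - 18) = (-21 - 1*18)*((1²)² - 18) = (-21 - 18)*(1² - 18) = -39*(1 - 18) = -39*(-17) = 663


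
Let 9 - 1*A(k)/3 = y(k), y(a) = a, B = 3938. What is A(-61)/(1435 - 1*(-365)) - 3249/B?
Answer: -83687/118140 ≈ -0.70837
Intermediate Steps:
A(k) = 27 - 3*k
A(-61)/(1435 - 1*(-365)) - 3249/B = (27 - 3*(-61))/(1435 - 1*(-365)) - 3249/3938 = (27 + 183)/(1435 + 365) - 3249*1/3938 = 210/1800 - 3249/3938 = 210*(1/1800) - 3249/3938 = 7/60 - 3249/3938 = -83687/118140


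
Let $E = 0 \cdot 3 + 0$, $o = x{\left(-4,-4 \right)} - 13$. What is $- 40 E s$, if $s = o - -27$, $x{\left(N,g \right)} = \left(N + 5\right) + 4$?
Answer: $0$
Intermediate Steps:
$x{\left(N,g \right)} = 9 + N$ ($x{\left(N,g \right)} = \left(5 + N\right) + 4 = 9 + N$)
$o = -8$ ($o = \left(9 - 4\right) - 13 = 5 - 13 = -8$)
$s = 19$ ($s = -8 - -27 = -8 + 27 = 19$)
$E = 0$ ($E = 0 + 0 = 0$)
$- 40 E s = \left(-40\right) 0 \cdot 19 = 0 \cdot 19 = 0$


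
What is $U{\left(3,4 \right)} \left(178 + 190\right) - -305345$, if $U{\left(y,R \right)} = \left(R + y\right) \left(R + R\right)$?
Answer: $325953$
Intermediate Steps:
$U{\left(y,R \right)} = 2 R \left(R + y\right)$ ($U{\left(y,R \right)} = \left(R + y\right) 2 R = 2 R \left(R + y\right)$)
$U{\left(3,4 \right)} \left(178 + 190\right) - -305345 = 2 \cdot 4 \left(4 + 3\right) \left(178 + 190\right) - -305345 = 2 \cdot 4 \cdot 7 \cdot 368 + 305345 = 56 \cdot 368 + 305345 = 20608 + 305345 = 325953$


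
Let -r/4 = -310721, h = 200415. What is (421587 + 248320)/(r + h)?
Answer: 669907/1443299 ≈ 0.46415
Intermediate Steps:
r = 1242884 (r = -4*(-310721) = 1242884)
(421587 + 248320)/(r + h) = (421587 + 248320)/(1242884 + 200415) = 669907/1443299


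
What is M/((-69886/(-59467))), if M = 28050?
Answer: 834024675/34943 ≈ 23868.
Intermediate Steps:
M/((-69886/(-59467))) = 28050/((-69886/(-59467))) = 28050/((-69886*(-1/59467))) = 28050/(69886/59467) = 28050*(59467/69886) = 834024675/34943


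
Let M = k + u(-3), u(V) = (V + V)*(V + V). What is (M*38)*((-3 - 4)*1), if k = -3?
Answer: -8778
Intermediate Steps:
u(V) = 4*V² (u(V) = (2*V)*(2*V) = 4*V²)
M = 33 (M = -3 + 4*(-3)² = -3 + 4*9 = -3 + 36 = 33)
(M*38)*((-3 - 4)*1) = (33*38)*((-3 - 4)*1) = 1254*(-7*1) = 1254*(-7) = -8778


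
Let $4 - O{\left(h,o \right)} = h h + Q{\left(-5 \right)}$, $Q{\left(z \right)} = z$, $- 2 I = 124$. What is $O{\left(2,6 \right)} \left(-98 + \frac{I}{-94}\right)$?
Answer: $- \frac{22875}{47} \approx -486.7$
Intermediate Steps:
$I = -62$ ($I = \left(- \frac{1}{2}\right) 124 = -62$)
$O{\left(h,o \right)} = 9 - h^{2}$ ($O{\left(h,o \right)} = 4 - \left(h h - 5\right) = 4 - \left(h^{2} - 5\right) = 4 - \left(-5 + h^{2}\right) = 9 - h^{2}$)
$O{\left(2,6 \right)} \left(-98 + \frac{I}{-94}\right) = \left(9 - 2^{2}\right) \left(-98 - \frac{62}{-94}\right) = \left(9 - 4\right) \left(-98 - - \frac{31}{47}\right) = \left(9 - 4\right) \left(-98 + \frac{31}{47}\right) = 5 \left(- \frac{4575}{47}\right) = - \frac{22875}{47}$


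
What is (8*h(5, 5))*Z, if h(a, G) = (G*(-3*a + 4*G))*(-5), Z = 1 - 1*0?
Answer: -1000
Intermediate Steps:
Z = 1 (Z = 1 + 0 = 1)
h(a, G) = -5*G*(-3*a + 4*G)
(8*h(5, 5))*Z = (8*(5*5*(-4*5 + 3*5)))*1 = (8*(5*5*(-20 + 15)))*1 = (8*(5*5*(-5)))*1 = (8*(-125))*1 = -1000*1 = -1000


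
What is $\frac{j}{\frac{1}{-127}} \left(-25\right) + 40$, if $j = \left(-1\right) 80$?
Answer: $-253960$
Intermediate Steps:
$j = -80$
$\frac{j}{\frac{1}{-127}} \left(-25\right) + 40 = - \frac{80}{\frac{1}{-127}} \left(-25\right) + 40 = - \frac{80}{- \frac{1}{127}} \left(-25\right) + 40 = \left(-80\right) \left(-127\right) \left(-25\right) + 40 = 10160 \left(-25\right) + 40 = -254000 + 40 = -253960$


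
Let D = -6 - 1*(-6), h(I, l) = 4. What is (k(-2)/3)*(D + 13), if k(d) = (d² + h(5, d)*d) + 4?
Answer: 0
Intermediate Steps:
D = 0 (D = -6 + 6 = 0)
k(d) = 4 + d² + 4*d (k(d) = (d² + 4*d) + 4 = 4 + d² + 4*d)
(k(-2)/3)*(D + 13) = ((4 + (-2)² + 4*(-2))/3)*(0 + 13) = ((4 + 4 - 8)/3)*13 = ((⅓)*0)*13 = 0*13 = 0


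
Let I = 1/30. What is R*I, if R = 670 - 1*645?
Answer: ⅚ ≈ 0.83333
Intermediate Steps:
I = 1/30 ≈ 0.033333
R = 25 (R = 670 - 645 = 25)
R*I = 25*(1/30) = ⅚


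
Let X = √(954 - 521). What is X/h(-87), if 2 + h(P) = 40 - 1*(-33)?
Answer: √433/71 ≈ 0.29308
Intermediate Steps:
h(P) = 71 (h(P) = -2 + (40 - 1*(-33)) = -2 + (40 + 33) = -2 + 73 = 71)
X = √433 ≈ 20.809
X/h(-87) = √433/71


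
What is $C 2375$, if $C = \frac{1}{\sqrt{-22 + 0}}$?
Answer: $- \frac{2375 i \sqrt{22}}{22} \approx - 506.35 i$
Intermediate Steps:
$C = - \frac{i \sqrt{22}}{22}$ ($C = \frac{1}{\sqrt{-22}} = \frac{1}{i \sqrt{22}} = - \frac{i \sqrt{22}}{22} \approx - 0.2132 i$)
$C 2375 = - \frac{i \sqrt{22}}{22} \cdot 2375 = - \frac{2375 i \sqrt{22}}{22}$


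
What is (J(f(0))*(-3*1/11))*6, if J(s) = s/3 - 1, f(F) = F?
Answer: 18/11 ≈ 1.6364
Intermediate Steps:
J(s) = -1 + s/3 (J(s) = s/3 - 1 = -1 + s/3)
(J(f(0))*(-3*1/11))*6 = ((-1 + (1/3)*0)*(-3*1/11))*6 = ((-1 + 0)*(-3*1/11))*6 = -1*(-3/11)*6 = (3/11)*6 = 18/11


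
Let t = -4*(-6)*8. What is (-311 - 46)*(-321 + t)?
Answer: 46053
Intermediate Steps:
t = 192 (t = 24*8 = 192)
(-311 - 46)*(-321 + t) = (-311 - 46)*(-321 + 192) = -357*(-129) = 46053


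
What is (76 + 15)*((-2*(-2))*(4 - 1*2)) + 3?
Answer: 731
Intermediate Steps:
(76 + 15)*((-2*(-2))*(4 - 1*2)) + 3 = 91*(4*(4 - 2)) + 3 = 91*(4*2) + 3 = 91*8 + 3 = 728 + 3 = 731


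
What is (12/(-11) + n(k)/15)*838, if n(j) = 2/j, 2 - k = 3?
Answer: -169276/165 ≈ -1025.9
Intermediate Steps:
k = -1 (k = 2 - 1*3 = 2 - 3 = -1)
(12/(-11) + n(k)/15)*838 = (12/(-11) + (2/(-1))/15)*838 = (12*(-1/11) + (2*(-1))*(1/15))*838 = (-12/11 - 2*1/15)*838 = (-12/11 - 2/15)*838 = -202/165*838 = -169276/165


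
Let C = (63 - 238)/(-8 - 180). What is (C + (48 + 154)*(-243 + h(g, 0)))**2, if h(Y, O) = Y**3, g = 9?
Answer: 340642798293121/35344 ≈ 9.6379e+9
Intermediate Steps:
C = 175/188 (C = -175/(-188) = -175*(-1/188) = 175/188 ≈ 0.93085)
(C + (48 + 154)*(-243 + h(g, 0)))**2 = (175/188 + (48 + 154)*(-243 + 9**3))**2 = (175/188 + 202*(-243 + 729))**2 = (175/188 + 202*486)**2 = (175/188 + 98172)**2 = (18456511/188)**2 = 340642798293121/35344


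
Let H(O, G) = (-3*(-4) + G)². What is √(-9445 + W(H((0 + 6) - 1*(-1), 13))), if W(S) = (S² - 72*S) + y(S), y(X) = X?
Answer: √336805 ≈ 580.35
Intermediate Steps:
H(O, G) = (12 + G)²
W(S) = S² - 71*S (W(S) = (S² - 72*S) + S = S² - 71*S)
√(-9445 + W(H((0 + 6) - 1*(-1), 13))) = √(-9445 + (12 + 13)²*(-71 + (12 + 13)²)) = √(-9445 + 25²*(-71 + 25²)) = √(-9445 + 625*(-71 + 625)) = √(-9445 + 625*554) = √(-9445 + 346250) = √336805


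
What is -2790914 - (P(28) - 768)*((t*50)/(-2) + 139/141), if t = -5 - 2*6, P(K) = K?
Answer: -349071514/141 ≈ -2.4757e+6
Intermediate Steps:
t = -17 (t = -5 - 12 = -17)
-2790914 - (P(28) - 768)*((t*50)/(-2) + 139/141) = -2790914 - (28 - 768)*(-17*50/(-2) + 139/141) = -2790914 - (-740)*(-850*(-1/2) + 139*(1/141)) = -2790914 - (-740)*(425 + 139/141) = -2790914 - (-740)*60064/141 = -2790914 - 1*(-44447360/141) = -2790914 + 44447360/141 = -349071514/141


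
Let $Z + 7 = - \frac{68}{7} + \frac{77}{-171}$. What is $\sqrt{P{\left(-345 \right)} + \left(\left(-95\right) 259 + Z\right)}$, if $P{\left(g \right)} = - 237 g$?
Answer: $\frac{\sqrt{9097196542}}{399} \approx 239.05$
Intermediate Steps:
$Z = - \frac{20546}{1197}$ ($Z = -7 + \left(- \frac{68}{7} + \frac{77}{-171}\right) = -7 + \left(\left(-68\right) \frac{1}{7} + 77 \left(- \frac{1}{171}\right)\right) = -7 - \frac{12167}{1197} = - \frac{20546}{1197} \approx -17.165$)
$\sqrt{P{\left(-345 \right)} + \left(\left(-95\right) 259 + Z\right)} = \sqrt{\left(-237\right) \left(-345\right) - \frac{29472731}{1197}} = \sqrt{81765 - \frac{29472731}{1197}} = \sqrt{\frac{68399974}{1197}} = \frac{\sqrt{9097196542}}{399}$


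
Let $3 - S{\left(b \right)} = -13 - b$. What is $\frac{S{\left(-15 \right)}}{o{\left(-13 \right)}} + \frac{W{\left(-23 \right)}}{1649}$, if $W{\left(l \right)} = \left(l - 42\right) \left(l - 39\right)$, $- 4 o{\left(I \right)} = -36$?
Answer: $\frac{37919}{14841} \approx 2.555$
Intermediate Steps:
$o{\left(I \right)} = 9$ ($o{\left(I \right)} = \left(- \frac{1}{4}\right) \left(-36\right) = 9$)
$S{\left(b \right)} = 16 + b$ ($S{\left(b \right)} = 3 - \left(-13 - b\right) = 3 + \left(13 + b\right) = 16 + b$)
$W{\left(l \right)} = \left(-42 + l\right) \left(-39 + l\right)$
$\frac{S{\left(-15 \right)}}{o{\left(-13 \right)}} + \frac{W{\left(-23 \right)}}{1649} = \frac{16 - 15}{9} + \frac{1638 + \left(-23\right)^{2} - -1863}{1649} = 1 \cdot \frac{1}{9} + \left(1638 + 529 + 1863\right) \frac{1}{1649} = \frac{1}{9} + 4030 \cdot \frac{1}{1649} = \frac{1}{9} + \frac{4030}{1649} = \frac{37919}{14841}$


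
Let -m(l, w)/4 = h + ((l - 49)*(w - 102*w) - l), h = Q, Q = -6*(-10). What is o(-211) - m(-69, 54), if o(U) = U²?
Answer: 2619325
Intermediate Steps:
Q = 60
h = 60
m(l, w) = -240 + 4*l + 404*w*(-49 + l) (m(l, w) = -4*(60 + ((l - 49)*(w - 102*w) - l)) = -4*(60 + ((-49 + l)*(-101*w) - l)) = -4*(60 + (-101*w*(-49 + l) - l)) = -4*(60 + (-l - 101*w*(-49 + l))) = -4*(60 - l - 101*w*(-49 + l)) = -240 + 4*l + 404*w*(-49 + l))
o(-211) - m(-69, 54) = (-211)² - (-240 - 19796*54 + 4*(-69) + 404*(-69)*54) = 44521 - (-240 - 1068984 - 276 - 1505304) = 44521 - 1*(-2574804) = 44521 + 2574804 = 2619325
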